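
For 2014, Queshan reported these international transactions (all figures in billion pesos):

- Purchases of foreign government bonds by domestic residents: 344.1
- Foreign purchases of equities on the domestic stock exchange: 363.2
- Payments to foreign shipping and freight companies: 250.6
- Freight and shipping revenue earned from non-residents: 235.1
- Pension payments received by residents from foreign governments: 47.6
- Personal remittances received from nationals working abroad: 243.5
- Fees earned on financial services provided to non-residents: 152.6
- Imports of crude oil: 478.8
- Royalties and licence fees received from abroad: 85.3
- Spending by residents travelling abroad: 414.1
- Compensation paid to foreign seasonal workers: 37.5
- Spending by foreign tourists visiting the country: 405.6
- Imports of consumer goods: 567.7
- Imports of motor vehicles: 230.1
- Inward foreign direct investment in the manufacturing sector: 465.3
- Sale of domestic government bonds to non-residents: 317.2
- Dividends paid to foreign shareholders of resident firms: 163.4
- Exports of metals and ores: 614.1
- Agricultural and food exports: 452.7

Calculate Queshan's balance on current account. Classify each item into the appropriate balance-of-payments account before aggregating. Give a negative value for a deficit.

Goods: -230.1 - 567.7 - 478.8 + 452.7 + 614.1 = -209.8
Services: 152.6 - 250.6 + 235.1 + 405.6 - 414.1 + 85.3 = 213.9
Primary income: -37.5 - 163.4 = -200.9
Secondary income: 243.5 + 47.6 = 291.1
Current account = (-209.8) + 213.9 + (-200.9) + 291.1 = 94.3
(Excluded from the current account — financial account: purchases of foreign government bonds by domestic residents 344.1, foreign purchases of equities on the domestic stock exchange 363.2, inward foreign direct investment in the manufacturing sector 465.3, sale of domestic government bonds to non-residents 317.2.)

94.3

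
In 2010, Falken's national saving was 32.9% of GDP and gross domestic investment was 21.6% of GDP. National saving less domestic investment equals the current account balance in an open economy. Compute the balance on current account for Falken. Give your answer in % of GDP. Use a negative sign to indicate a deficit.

11.3

CA = S - I = 32.9 - 21.6 = 11.3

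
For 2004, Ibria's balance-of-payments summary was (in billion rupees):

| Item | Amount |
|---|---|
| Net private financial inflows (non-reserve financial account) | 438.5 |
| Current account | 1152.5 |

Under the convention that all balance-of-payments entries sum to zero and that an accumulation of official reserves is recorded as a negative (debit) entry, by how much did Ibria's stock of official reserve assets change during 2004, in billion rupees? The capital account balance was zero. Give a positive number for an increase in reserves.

Official reserve transactions balance = -(1152.5 + 438.5) = -1591.0
An accumulation of reserves is recorded as a debit (negative entry), so the change in the stock of reserves is the negative of that balance.
Change in official reserves = -(-1591.0) = 1591.0

1591.0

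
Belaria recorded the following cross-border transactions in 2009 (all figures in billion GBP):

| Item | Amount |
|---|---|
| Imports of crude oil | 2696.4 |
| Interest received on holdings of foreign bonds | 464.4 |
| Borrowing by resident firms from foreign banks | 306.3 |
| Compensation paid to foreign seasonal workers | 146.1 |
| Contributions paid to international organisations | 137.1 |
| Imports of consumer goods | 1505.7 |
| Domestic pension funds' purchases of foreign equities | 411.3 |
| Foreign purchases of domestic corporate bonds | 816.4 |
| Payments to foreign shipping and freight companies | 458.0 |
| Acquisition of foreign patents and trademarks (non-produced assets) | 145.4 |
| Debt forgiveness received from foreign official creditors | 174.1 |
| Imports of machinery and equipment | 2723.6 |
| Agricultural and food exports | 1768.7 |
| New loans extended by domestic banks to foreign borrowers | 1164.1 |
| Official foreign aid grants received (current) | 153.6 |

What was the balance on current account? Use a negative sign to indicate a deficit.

Goods: -1505.7 + 1768.7 - 2723.6 - 2696.4 = -5157.0
Services: -458.0
Primary income: 464.4 - 146.1 = 318.3
Secondary income: 153.6 - 137.1 = 16.5
Current account = (-5157.0) + (-458.0) + 318.3 + 16.5 = -5280.2
(Excluded from the current account — financial account: borrowing by resident firms from foreign banks 306.3, domestic pension funds' purchases of foreign equities 411.3, foreign purchases of domestic corporate bonds 816.4, new loans extended by domestic banks to foreign borrowers 1164.1; capital account: acquisition of foreign patents and trademarks (non-produced assets) 145.4, debt forgiveness received from foreign official creditors 174.1.)

-5280.2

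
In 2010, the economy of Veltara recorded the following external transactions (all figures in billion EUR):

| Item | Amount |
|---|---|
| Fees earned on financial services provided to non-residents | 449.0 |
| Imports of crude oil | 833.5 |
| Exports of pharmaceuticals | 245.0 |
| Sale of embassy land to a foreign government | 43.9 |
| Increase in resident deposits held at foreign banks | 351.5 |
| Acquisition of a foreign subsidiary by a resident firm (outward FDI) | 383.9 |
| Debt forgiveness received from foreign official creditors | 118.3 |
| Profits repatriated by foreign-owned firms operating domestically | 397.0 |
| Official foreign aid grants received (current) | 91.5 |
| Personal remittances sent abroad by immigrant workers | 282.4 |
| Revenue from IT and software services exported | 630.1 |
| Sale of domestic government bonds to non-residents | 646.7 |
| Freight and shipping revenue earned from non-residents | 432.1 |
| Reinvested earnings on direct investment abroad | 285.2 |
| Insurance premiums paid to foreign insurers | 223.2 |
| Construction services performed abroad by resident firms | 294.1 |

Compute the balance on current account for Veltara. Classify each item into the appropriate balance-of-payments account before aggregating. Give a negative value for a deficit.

Goods: 245.0 - 833.5 = -588.5
Services: 449.0 + 630.1 + 432.1 - 223.2 + 294.1 = 1582.1
Primary income: 285.2 - 397.0 = -111.8
Secondary income: -282.4 + 91.5 = -190.9
Current account = (-588.5) + 1582.1 + (-111.8) + (-190.9) = 690.9
(Excluded from the current account — capital account: sale of embassy land to a foreign government 43.9, debt forgiveness received from foreign official creditors 118.3; financial account: increase in resident deposits held at foreign banks 351.5, acquisition of a foreign subsidiary by a resident firm (outward FDI) 383.9, sale of domestic government bonds to non-residents 646.7.)

690.9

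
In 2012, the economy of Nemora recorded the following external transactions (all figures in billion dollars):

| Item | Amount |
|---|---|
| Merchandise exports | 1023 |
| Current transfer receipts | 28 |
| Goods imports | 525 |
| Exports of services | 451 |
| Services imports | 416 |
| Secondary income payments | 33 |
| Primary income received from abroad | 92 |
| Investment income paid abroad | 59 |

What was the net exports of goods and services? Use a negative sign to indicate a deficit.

533

Goods balance = 1023 - 525 = 498
Services balance = 451 - 416 = 35
Trade balance (goods + services) = 498 + 35 = 533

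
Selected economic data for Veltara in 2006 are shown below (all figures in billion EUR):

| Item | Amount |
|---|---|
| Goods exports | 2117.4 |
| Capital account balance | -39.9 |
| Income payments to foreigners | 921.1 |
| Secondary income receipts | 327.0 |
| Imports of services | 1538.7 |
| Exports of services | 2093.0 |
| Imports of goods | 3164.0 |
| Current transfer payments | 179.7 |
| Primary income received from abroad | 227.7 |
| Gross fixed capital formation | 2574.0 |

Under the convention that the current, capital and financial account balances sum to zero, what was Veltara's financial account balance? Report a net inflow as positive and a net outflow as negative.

1078.3

Goods balance = 2117.4 - 3164.0 = -1046.6
Services balance = 2093.0 - 1538.7 = 554.3
Trade balance (goods + services) = -1046.6 + 554.3 = -492.3
Net primary income = 227.7 - 921.1 = -693.4
Net secondary income = 327.0 - 179.7 = 147.3
Current account = -492.3 + (-693.4) + 147.3 = -1038.4
Financial account = -(-1038.4 + (-39.9)) = 1078.3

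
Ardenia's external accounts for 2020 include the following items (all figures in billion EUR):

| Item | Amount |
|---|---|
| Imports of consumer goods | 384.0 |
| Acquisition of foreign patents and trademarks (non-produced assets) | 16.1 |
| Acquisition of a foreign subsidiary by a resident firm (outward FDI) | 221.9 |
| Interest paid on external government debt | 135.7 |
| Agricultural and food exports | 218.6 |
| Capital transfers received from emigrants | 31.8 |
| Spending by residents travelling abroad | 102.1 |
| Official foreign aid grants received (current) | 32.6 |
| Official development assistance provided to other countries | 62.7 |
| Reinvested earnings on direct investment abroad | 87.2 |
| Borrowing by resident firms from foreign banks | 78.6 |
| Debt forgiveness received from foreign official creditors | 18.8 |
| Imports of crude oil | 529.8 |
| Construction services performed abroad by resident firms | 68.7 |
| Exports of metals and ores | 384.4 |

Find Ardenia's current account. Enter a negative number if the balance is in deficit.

Goods: -384.0 - 529.8 + 384.4 + 218.6 = -310.8
Services: 68.7 - 102.1 = -33.4
Primary income: -135.7 + 87.2 = -48.5
Secondary income: 32.6 - 62.7 = -30.1
Current account = (-310.8) + (-33.4) + (-48.5) + (-30.1) = -422.8
(Excluded from the current account — capital account: acquisition of foreign patents and trademarks (non-produced assets) 16.1, capital transfers received from emigrants 31.8, debt forgiveness received from foreign official creditors 18.8; financial account: acquisition of a foreign subsidiary by a resident firm (outward FDI) 221.9, borrowing by resident firms from foreign banks 78.6.)

-422.8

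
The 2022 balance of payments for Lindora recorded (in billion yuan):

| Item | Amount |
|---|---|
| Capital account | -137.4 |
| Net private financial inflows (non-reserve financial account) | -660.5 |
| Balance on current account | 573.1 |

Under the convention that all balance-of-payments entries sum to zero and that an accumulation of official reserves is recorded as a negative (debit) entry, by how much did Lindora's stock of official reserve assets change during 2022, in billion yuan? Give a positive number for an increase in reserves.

Official reserve transactions balance = -(573.1 + (-137.4) + (-660.5)) = 224.8
An accumulation of reserves is recorded as a debit (negative entry), so the change in the stock of reserves is the negative of that balance.
Change in official reserves = -(224.8) = -224.8

-224.8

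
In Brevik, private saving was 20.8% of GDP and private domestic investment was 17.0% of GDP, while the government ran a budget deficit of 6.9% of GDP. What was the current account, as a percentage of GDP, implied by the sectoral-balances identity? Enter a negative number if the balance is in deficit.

By the sectoral-balances identity, CA = (S_private - I) + (T - G).
Private balance = 20.8 - 17.0 = 3.8
Government balance (T - G) = -6.9
CA = 3.8 + (-6.9) = -3.1

-3.1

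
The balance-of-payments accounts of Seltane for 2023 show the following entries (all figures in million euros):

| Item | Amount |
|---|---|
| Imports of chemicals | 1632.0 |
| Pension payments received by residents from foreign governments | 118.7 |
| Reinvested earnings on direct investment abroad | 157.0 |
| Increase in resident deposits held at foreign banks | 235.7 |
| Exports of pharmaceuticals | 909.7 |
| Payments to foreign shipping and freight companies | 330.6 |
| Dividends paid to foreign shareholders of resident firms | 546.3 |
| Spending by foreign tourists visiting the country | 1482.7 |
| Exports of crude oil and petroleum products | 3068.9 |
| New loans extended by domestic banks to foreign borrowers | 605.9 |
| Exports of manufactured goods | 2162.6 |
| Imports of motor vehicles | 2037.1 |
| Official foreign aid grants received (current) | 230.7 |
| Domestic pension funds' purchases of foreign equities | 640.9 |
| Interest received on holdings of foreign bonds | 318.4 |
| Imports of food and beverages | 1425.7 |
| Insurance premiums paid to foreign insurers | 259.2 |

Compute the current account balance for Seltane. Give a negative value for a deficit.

2217.8

Goods: -1632.0 + 3068.9 + 2162.6 - 2037.1 + 909.7 - 1425.7 = 1046.4
Services: -330.6 - 259.2 + 1482.7 = 892.9
Primary income: 157.0 - 546.3 + 318.4 = -70.9
Secondary income: 230.7 + 118.7 = 349.4
Current account = 1046.4 + 892.9 + (-70.9) + 349.4 = 2217.8
(Excluded from the current account — financial account: increase in resident deposits held at foreign banks 235.7, new loans extended by domestic banks to foreign borrowers 605.9, domestic pension funds' purchases of foreign equities 640.9.)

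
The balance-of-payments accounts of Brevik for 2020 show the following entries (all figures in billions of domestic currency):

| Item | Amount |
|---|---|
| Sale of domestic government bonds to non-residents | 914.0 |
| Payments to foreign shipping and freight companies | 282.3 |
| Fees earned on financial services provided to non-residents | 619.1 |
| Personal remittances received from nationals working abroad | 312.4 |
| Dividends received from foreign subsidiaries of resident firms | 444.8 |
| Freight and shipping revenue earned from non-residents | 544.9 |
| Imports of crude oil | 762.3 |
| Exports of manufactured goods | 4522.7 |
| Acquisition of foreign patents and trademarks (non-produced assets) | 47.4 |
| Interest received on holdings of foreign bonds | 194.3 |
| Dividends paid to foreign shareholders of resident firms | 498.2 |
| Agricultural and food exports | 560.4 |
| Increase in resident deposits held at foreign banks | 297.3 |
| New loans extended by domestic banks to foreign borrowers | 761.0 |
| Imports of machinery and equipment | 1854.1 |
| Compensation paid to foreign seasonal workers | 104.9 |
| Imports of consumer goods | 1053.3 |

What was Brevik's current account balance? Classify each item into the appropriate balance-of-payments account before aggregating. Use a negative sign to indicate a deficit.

2643.5

Goods: -762.3 + 4522.7 + 560.4 - 1854.1 - 1053.3 = 1413.4
Services: 544.9 - 282.3 + 619.1 = 881.7
Primary income: 194.3 - 498.2 + 444.8 - 104.9 = 36.0
Secondary income: 312.4
Current account = 1413.4 + 881.7 + 36.0 + 312.4 = 2643.5
(Excluded from the current account — financial account: sale of domestic government bonds to non-residents 914.0, increase in resident deposits held at foreign banks 297.3, new loans extended by domestic banks to foreign borrowers 761.0; capital account: acquisition of foreign patents and trademarks (non-produced assets) 47.4.)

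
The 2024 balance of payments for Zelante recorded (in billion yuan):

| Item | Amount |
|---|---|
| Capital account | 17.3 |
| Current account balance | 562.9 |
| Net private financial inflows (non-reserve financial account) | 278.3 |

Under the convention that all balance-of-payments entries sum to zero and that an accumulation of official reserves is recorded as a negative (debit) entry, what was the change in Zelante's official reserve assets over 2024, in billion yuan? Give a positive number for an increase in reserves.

858.5

Official reserve transactions balance = -(562.9 + 17.3 + 278.3) = -858.5
An accumulation of reserves is recorded as a debit (negative entry), so the change in the stock of reserves is the negative of that balance.
Change in official reserves = -(-858.5) = 858.5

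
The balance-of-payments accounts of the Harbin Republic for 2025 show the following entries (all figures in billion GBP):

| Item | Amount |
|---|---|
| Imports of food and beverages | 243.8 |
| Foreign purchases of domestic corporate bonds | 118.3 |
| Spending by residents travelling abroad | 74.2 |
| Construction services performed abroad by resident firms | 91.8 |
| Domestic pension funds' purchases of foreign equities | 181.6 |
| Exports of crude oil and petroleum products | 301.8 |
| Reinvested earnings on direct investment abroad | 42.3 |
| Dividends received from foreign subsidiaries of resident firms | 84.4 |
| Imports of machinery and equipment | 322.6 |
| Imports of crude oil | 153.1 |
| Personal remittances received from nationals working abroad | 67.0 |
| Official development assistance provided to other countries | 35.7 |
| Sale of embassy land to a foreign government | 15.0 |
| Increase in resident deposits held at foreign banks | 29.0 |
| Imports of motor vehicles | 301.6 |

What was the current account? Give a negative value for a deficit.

-543.7

Goods: -243.8 + 301.8 - 301.6 - 322.6 - 153.1 = -719.3
Services: 91.8 - 74.2 = 17.6
Primary income: 42.3 + 84.4 = 126.7
Secondary income: 67.0 - 35.7 = 31.3
Current account = (-719.3) + 17.6 + 126.7 + 31.3 = -543.7
(Excluded from the current account — financial account: foreign purchases of domestic corporate bonds 118.3, domestic pension funds' purchases of foreign equities 181.6, increase in resident deposits held at foreign banks 29.0; capital account: sale of embassy land to a foreign government 15.0.)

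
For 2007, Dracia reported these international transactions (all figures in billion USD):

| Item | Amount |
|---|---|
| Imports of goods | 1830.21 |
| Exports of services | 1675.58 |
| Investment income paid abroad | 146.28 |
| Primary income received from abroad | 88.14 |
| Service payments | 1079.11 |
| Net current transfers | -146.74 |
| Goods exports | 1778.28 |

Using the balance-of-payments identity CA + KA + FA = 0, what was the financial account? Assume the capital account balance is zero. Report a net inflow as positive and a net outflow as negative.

-339.66

Goods balance = 1778.28 - 1830.21 = -51.93
Services balance = 1675.58 - 1079.11 = 596.47
Trade balance (goods + services) = -51.93 + 596.47 = 544.54
Net primary income = 88.14 - 146.28 = -58.14
Net secondary income = -146.74
Current account = 544.54 + (-58.14) + (-146.74) = 339.66
Financial account = -(339.66) = -339.66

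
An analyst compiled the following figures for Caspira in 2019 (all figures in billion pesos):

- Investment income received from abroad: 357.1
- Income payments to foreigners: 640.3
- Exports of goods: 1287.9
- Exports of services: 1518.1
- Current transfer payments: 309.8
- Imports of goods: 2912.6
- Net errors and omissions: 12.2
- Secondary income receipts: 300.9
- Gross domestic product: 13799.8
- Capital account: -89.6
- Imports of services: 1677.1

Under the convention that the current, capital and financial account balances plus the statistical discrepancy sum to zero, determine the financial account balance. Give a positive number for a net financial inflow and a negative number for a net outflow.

Goods balance = 1287.9 - 2912.6 = -1624.7
Services balance = 1518.1 - 1677.1 = -159.0
Trade balance (goods + services) = -1624.7 + (-159.0) = -1783.7
Net primary income = 357.1 - 640.3 = -283.2
Net secondary income = 300.9 - 309.8 = -8.9
Current account = -1783.7 + (-283.2) + (-8.9) = -2075.8
Financial account = -(-2075.8 + (-89.6) + 12.2) = 2153.2

2153.2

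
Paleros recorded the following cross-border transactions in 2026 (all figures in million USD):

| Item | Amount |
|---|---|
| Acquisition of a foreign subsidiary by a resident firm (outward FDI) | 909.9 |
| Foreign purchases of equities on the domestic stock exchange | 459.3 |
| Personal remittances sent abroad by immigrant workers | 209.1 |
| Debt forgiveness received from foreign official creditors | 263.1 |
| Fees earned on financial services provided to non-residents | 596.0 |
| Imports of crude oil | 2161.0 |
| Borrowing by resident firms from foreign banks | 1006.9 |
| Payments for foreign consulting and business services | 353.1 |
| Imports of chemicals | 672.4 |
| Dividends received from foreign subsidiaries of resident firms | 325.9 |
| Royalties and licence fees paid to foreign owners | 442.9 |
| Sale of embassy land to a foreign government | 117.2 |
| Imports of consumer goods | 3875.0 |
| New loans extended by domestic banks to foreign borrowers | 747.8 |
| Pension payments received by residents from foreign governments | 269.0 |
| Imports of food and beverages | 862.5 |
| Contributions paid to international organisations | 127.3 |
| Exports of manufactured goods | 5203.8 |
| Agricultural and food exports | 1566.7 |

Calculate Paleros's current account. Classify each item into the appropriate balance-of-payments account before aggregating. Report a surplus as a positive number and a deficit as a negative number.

Goods: -672.4 + 1566.7 + 5203.8 - 2161.0 - 3875.0 - 862.5 = -800.4
Services: 596.0 - 353.1 - 442.9 = -200.0
Primary income: 325.9
Secondary income: -127.3 - 209.1 + 269.0 = -67.4
Current account = (-800.4) + (-200.0) + 325.9 + (-67.4) = -741.9
(Excluded from the current account — financial account: acquisition of a foreign subsidiary by a resident firm (outward FDI) 909.9, foreign purchases of equities on the domestic stock exchange 459.3, borrowing by resident firms from foreign banks 1006.9, new loans extended by domestic banks to foreign borrowers 747.8; capital account: debt forgiveness received from foreign official creditors 263.1, sale of embassy land to a foreign government 117.2.)

-741.9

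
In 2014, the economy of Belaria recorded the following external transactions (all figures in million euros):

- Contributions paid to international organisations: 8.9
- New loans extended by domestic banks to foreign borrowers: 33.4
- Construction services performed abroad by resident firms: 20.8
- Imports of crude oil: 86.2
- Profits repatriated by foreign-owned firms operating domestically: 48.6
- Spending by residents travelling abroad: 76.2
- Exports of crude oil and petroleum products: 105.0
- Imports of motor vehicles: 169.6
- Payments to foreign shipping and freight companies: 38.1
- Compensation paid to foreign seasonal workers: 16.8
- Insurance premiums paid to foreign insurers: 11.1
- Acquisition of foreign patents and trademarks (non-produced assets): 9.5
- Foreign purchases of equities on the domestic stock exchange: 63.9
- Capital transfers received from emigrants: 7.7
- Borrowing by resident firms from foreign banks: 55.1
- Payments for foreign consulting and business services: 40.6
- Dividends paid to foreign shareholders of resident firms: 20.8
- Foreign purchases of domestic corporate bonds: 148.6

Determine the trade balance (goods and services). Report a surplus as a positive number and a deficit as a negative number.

-296.0

Goods: -86.2 - 169.6 + 105.0 = -150.8
Services: -40.6 - 11.1 - 76.2 + 20.8 - 38.1 = -145.2
Trade balance = -150.8 + (-145.2) = -296.0
(Excluded from the trade balance — secondary income: contributions paid to international organisations 8.9; financial account: new loans extended by domestic banks to foreign borrowers 33.4, foreign purchases of equities on the domestic stock exchange 63.9, borrowing by resident firms from foreign banks 55.1, foreign purchases of domestic corporate bonds 148.6; primary income: profits repatriated by foreign-owned firms operating domestically 48.6, compensation paid to foreign seasonal workers 16.8, dividends paid to foreign shareholders of resident firms 20.8; capital account: acquisition of foreign patents and trademarks (non-produced assets) 9.5, capital transfers received from emigrants 7.7.)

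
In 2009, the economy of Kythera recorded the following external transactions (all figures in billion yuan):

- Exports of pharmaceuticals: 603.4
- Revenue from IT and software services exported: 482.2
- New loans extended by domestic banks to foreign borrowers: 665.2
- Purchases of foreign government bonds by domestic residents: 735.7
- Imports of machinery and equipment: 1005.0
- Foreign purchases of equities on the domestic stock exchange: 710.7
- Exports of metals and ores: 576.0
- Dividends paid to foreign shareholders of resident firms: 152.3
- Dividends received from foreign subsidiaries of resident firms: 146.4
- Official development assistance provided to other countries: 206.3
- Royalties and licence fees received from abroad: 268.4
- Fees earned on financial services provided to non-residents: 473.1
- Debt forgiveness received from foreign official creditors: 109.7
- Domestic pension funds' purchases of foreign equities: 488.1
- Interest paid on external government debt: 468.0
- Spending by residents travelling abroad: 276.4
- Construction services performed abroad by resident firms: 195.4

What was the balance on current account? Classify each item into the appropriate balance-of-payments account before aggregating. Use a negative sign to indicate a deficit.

Goods: 576.0 - 1005.0 + 603.4 = 174.4
Services: 482.2 + 473.1 + 268.4 - 276.4 + 195.4 = 1142.7
Primary income: -152.3 - 468.0 + 146.4 = -473.9
Secondary income: -206.3
Current account = 174.4 + 1142.7 + (-473.9) + (-206.3) = 636.9
(Excluded from the current account — financial account: new loans extended by domestic banks to foreign borrowers 665.2, purchases of foreign government bonds by domestic residents 735.7, foreign purchases of equities on the domestic stock exchange 710.7, domestic pension funds' purchases of foreign equities 488.1; capital account: debt forgiveness received from foreign official creditors 109.7.)

636.9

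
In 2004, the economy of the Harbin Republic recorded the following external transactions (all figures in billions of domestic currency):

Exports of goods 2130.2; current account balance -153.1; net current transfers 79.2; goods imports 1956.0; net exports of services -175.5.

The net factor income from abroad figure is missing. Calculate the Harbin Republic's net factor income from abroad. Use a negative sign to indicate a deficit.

Current account = goods balance + services balance + net primary income + net secondary income
Sum of the known components = 77.9
Net factor income from abroad = CA - (known components) = -153.1 - 77.9 = -231.0

-231.0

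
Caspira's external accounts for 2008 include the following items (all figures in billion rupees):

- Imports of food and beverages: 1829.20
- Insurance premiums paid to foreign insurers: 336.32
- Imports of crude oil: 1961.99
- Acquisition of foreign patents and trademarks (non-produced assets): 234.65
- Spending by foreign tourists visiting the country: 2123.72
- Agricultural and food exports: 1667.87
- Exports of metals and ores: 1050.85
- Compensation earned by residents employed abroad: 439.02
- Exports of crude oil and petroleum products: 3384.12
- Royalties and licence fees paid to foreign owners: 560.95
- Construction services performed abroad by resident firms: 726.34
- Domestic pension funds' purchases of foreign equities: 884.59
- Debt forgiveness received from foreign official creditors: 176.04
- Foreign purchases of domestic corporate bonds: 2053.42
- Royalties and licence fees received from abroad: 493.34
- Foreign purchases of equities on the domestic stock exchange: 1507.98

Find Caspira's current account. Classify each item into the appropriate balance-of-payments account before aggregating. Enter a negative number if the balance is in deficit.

5196.80

Goods: 1050.85 - 1829.20 + 3384.12 - 1961.99 + 1667.87 = 2311.65
Services: -560.95 + 2123.72 + 726.34 - 336.32 + 493.34 = 2446.13
Primary income: 439.02
Current account = 2311.65 + 2446.13 + 439.02 = 5196.80
(Excluded from the current account — capital account: acquisition of foreign patents and trademarks (non-produced assets) 234.65, debt forgiveness received from foreign official creditors 176.04; financial account: domestic pension funds' purchases of foreign equities 884.59, foreign purchases of domestic corporate bonds 2053.42, foreign purchases of equities on the domestic stock exchange 1507.98.)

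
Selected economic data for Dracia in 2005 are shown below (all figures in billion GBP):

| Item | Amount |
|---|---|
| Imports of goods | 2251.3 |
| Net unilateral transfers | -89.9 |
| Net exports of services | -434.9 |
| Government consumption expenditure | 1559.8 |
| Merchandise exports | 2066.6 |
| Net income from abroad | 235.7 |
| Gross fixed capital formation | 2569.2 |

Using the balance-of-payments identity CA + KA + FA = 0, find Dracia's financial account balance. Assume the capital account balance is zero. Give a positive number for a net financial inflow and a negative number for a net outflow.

473.8

Goods balance = 2066.6 - 2251.3 = -184.7
Services balance = -434.9
Trade balance (goods + services) = -184.7 + (-434.9) = -619.6
Net primary income = 235.7
Net secondary income = -89.9
Current account = -619.6 + 235.7 + (-89.9) = -473.8
Financial account = -(-473.8) = 473.8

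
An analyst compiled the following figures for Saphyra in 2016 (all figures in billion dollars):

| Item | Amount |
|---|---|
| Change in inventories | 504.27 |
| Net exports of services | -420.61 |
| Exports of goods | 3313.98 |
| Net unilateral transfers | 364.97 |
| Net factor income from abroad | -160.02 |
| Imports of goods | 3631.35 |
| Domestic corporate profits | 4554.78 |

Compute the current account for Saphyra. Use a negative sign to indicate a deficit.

-533.03

Goods balance = 3313.98 - 3631.35 = -317.37
Services balance = -420.61
Trade balance (goods + services) = -317.37 + (-420.61) = -737.98
Net primary income = -160.02
Net secondary income = 364.97
Current account = -737.98 + (-160.02) + 364.97 = -533.03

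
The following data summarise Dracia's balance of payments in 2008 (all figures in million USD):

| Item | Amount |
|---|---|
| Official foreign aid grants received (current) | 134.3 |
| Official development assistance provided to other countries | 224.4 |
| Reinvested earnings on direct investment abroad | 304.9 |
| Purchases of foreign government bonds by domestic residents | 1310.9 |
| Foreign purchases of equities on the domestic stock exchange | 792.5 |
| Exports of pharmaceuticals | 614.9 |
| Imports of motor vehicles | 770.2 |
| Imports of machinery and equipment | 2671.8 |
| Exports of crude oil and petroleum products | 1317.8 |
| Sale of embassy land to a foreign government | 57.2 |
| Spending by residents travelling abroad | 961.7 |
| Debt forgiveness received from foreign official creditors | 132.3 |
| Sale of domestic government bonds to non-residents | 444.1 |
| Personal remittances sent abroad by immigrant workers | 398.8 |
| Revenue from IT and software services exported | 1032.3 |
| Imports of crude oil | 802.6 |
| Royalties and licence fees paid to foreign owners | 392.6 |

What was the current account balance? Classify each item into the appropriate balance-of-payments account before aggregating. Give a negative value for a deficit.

-2817.9

Goods: -802.6 - 2671.8 + 1317.8 + 614.9 - 770.2 = -2311.9
Services: 1032.3 - 961.7 - 392.6 = -322.0
Primary income: 304.9
Secondary income: 134.3 - 224.4 - 398.8 = -488.9
Current account = (-2311.9) + (-322.0) + 304.9 + (-488.9) = -2817.9
(Excluded from the current account — financial account: purchases of foreign government bonds by domestic residents 1310.9, foreign purchases of equities on the domestic stock exchange 792.5, sale of domestic government bonds to non-residents 444.1; capital account: sale of embassy land to a foreign government 57.2, debt forgiveness received from foreign official creditors 132.3.)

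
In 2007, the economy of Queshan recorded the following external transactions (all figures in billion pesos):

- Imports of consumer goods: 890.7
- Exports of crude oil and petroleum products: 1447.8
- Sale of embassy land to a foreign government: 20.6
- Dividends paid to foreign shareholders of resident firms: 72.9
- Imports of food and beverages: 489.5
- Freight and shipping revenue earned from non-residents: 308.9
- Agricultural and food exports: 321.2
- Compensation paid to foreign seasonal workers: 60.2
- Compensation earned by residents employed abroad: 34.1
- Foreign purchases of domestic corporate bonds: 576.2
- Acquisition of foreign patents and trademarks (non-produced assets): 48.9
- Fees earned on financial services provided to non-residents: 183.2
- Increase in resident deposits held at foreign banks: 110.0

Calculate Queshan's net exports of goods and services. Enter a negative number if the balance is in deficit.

Goods: 1447.8 - 890.7 + 321.2 - 489.5 = 388.8
Services: 308.9 + 183.2 = 492.1
Trade balance = 388.8 + 492.1 = 880.9
(Excluded from the trade balance — capital account: sale of embassy land to a foreign government 20.6, acquisition of foreign patents and trademarks (non-produced assets) 48.9; primary income: dividends paid to foreign shareholders of resident firms 72.9, compensation paid to foreign seasonal workers 60.2, compensation earned by residents employed abroad 34.1; financial account: foreign purchases of domestic corporate bonds 576.2, increase in resident deposits held at foreign banks 110.0.)

880.9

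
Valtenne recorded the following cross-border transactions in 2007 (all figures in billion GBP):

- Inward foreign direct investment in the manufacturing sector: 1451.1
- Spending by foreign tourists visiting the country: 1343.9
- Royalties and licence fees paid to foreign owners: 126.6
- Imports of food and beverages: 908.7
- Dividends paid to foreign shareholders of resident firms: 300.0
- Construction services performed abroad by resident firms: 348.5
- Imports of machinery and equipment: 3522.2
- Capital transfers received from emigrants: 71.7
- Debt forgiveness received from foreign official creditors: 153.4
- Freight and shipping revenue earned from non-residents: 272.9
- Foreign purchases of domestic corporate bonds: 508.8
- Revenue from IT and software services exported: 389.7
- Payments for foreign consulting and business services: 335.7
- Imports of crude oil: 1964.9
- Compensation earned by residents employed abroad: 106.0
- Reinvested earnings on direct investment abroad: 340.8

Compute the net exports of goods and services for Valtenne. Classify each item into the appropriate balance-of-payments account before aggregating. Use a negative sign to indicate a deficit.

Goods: -1964.9 - 908.7 - 3522.2 = -6395.8
Services: -126.6 + 1343.9 + 348.5 + 389.7 + 272.9 - 335.7 = 1892.7
Trade balance = -6395.8 + 1892.7 = -4503.1
(Excluded from the trade balance — financial account: inward foreign direct investment in the manufacturing sector 1451.1, foreign purchases of domestic corporate bonds 508.8; primary income: dividends paid to foreign shareholders of resident firms 300.0, compensation earned by residents employed abroad 106.0, reinvested earnings on direct investment abroad 340.8; capital account: capital transfers received from emigrants 71.7, debt forgiveness received from foreign official creditors 153.4.)

-4503.1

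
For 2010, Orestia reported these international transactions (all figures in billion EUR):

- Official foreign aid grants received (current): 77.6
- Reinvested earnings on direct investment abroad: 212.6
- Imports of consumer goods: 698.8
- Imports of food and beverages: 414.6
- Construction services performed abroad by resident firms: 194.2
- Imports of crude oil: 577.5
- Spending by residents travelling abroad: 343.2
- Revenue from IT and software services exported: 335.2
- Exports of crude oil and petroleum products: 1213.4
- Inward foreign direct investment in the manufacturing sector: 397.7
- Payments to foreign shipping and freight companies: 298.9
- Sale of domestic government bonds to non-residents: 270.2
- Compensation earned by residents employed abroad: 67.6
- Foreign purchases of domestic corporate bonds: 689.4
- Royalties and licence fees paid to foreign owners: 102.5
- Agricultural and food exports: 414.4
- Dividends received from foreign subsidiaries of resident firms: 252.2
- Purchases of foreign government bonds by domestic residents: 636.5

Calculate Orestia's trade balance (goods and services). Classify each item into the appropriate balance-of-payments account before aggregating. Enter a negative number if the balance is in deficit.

-278.3

Goods: -698.8 - 577.5 - 414.6 + 1213.4 + 414.4 = -63.1
Services: 194.2 - 343.2 - 102.5 + 335.2 - 298.9 = -215.2
Trade balance = -63.1 + (-215.2) = -278.3
(Excluded from the trade balance — secondary income: official foreign aid grants received (current) 77.6; primary income: reinvested earnings on direct investment abroad 212.6, compensation earned by residents employed abroad 67.6, dividends received from foreign subsidiaries of resident firms 252.2; financial account: inward foreign direct investment in the manufacturing sector 397.7, sale of domestic government bonds to non-residents 270.2, foreign purchases of domestic corporate bonds 689.4, purchases of foreign government bonds by domestic residents 636.5.)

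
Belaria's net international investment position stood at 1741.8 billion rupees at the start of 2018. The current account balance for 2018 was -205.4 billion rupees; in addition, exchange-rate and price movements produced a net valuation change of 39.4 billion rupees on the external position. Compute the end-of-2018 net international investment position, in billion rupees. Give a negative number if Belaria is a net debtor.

1575.8

Change in NIIP = current account + net valuation change = -205.4 + 39.4 = -166.0
End-of-year NIIP = 1741.8 + (-166.0) = 1575.8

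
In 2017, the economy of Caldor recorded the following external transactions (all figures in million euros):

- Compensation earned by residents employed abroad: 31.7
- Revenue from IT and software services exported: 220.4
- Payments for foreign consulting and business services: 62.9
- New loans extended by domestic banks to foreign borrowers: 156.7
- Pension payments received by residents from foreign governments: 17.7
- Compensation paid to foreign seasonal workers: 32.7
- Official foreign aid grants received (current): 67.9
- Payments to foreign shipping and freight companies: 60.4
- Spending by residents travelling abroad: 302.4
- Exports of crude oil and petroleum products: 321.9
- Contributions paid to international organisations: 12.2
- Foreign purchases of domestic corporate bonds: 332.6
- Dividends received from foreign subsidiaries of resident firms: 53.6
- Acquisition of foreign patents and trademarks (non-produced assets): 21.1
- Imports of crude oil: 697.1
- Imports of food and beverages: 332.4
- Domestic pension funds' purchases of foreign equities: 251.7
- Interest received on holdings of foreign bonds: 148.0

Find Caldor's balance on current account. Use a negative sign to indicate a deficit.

-638.9

Goods: -697.1 - 332.4 + 321.9 = -707.6
Services: 220.4 - 62.9 - 302.4 - 60.4 = -205.3
Primary income: 53.6 - 32.7 + 148.0 + 31.7 = 200.6
Secondary income: 17.7 - 12.2 + 67.9 = 73.4
Current account = (-707.6) + (-205.3) + 200.6 + 73.4 = -638.9
(Excluded from the current account — financial account: new loans extended by domestic banks to foreign borrowers 156.7, foreign purchases of domestic corporate bonds 332.6, domestic pension funds' purchases of foreign equities 251.7; capital account: acquisition of foreign patents and trademarks (non-produced assets) 21.1.)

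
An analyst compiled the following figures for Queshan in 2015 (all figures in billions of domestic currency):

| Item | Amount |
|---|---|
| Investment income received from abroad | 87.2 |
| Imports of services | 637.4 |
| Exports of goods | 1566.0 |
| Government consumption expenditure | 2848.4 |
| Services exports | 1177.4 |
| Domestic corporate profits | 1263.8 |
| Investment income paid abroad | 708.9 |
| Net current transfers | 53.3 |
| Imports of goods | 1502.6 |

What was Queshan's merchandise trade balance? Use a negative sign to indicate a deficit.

Goods balance = 1566.0 - 1502.6 = 63.4

63.4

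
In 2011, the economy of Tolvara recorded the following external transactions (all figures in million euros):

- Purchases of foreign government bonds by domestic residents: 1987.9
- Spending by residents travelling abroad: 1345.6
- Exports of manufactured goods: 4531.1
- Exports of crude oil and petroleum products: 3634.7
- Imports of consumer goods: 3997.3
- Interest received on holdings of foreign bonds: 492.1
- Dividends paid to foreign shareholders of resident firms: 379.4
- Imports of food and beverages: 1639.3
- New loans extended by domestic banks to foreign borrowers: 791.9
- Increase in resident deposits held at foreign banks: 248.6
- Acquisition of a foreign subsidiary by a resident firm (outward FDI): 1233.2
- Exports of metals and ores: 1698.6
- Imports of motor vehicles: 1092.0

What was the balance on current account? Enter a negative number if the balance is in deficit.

1902.9

Goods: 4531.1 - 1639.3 - 1092.0 - 3997.3 + 3634.7 + 1698.6 = 3135.8
Services: -1345.6
Primary income: -379.4 + 492.1 = 112.7
Current account = 3135.8 + (-1345.6) + 112.7 = 1902.9
(Excluded from the current account — financial account: purchases of foreign government bonds by domestic residents 1987.9, new loans extended by domestic banks to foreign borrowers 791.9, increase in resident deposits held at foreign banks 248.6, acquisition of a foreign subsidiary by a resident firm (outward FDI) 1233.2.)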